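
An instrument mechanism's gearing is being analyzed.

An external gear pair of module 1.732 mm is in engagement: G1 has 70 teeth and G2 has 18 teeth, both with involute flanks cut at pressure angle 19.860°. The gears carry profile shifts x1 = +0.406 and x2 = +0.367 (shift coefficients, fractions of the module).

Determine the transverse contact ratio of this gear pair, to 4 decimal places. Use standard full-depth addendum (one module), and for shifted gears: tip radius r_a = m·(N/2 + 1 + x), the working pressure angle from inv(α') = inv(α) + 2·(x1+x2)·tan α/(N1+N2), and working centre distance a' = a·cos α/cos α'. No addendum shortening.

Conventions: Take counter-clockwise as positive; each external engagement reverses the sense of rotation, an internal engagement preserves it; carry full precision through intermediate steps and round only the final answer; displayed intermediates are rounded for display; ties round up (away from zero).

1.5432

topology: single-mesh involute geometry — m = 1.732, 70T/18T pair
base radii: r_b1 = 57.014657, r_b2 = 14.660912
tip radii: r_a1 = 63.055192, r_a2 = 17.955644
inv(α') = inv(19.860°) + 2·(+0.406+0.367)·tan α/(70+18) = 0.02092887  ⇒  α' = 22.30252°
a' = a·cos α / cos α' = 76.2080·cos 19.860°/cos 22.30252° = 77.470936
action lengths: √(r_a1²−r_b1²) = 26.931136, √(r_a2²−r_b2²) = 10.366427
base pitch p_b = π·m·cos α = 5.117624
CR = (26.931136 + 10.366427 − 77.470936·sin 22.30252°)/5.117624 = 1.543214
contact ratio ≈ 1.5432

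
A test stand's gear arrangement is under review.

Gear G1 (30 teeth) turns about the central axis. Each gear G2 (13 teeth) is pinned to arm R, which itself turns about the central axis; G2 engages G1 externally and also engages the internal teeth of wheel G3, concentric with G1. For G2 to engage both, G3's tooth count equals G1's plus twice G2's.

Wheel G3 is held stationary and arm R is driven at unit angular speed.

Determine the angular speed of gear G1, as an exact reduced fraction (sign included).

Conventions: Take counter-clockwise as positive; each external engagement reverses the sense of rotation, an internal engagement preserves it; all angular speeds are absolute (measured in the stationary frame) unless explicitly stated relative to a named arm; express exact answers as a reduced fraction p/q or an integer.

planetary set (30T centre, 13T on arm, 56T internal) — Willis relation
ring teeth: 30 + 2·13 = 56
30(ω_sun−ω_arm) = −56(ω_ring−ω_arm),  ω_ring = 0, ω_arm = 1
ω_sun = 1 − (56/30)(0−1) = 43/15
exact speed ratio = 43/15

43/15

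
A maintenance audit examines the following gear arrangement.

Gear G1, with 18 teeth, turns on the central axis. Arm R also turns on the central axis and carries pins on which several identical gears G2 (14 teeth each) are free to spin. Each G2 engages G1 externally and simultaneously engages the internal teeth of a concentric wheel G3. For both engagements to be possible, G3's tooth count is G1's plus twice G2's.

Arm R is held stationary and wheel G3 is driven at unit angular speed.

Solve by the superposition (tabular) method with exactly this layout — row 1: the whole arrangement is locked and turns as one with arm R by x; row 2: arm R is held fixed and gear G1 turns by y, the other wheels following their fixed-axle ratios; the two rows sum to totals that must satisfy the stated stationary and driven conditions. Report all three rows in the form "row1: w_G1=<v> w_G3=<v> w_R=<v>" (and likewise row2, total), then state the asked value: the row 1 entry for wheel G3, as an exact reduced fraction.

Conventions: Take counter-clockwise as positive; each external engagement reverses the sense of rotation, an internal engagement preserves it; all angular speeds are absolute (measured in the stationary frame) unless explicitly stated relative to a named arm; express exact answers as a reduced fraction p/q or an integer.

row1: w_G1=0 w_G3=0 w_R=0
row2: w_G1=-23/9 w_G3=1 w_R=0
total: w_G1=-23/9 w_G3=1 w_R=0
asked value: 0

topology: planetary set — G1 18T / G2 14T / G3 46T, arm = carrier (Willis)
row 1 — lock + rotate with arm: ω_sun = ω_ring = ω_arm = x
superposition row 2 [arm held]: sun y, ring −(18/46)·y, arm 0
boundary: total ω_arm = x = 0 and total ω_ring = x − (18/46)·y = 1  ⇒  y = -23/9, x = 0
row 2 ring = −(18/46)·(-23/9) = 1
totals (row 1 + row 2): sun 0 + (-23/9) = -23/9, ring 0 + 1 = 1, arm 0 + 0 = 0
asked cell (row1, ring) = 0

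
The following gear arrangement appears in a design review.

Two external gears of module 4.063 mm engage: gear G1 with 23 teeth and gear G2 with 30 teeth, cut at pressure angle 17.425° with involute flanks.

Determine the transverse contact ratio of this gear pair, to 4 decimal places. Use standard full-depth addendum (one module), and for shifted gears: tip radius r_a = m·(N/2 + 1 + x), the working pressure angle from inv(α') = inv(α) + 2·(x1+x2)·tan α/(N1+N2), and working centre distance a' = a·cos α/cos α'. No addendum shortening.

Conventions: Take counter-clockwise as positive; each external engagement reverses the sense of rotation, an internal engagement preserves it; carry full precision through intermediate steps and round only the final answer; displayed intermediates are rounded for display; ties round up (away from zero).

single-mesh involute tooth geometry (23T engaging 30T at module 4.063)
base radii: r_b1 = 44.580301, r_b2 = 58.148219
tip radii: r_a1 = 50.787500, r_a2 = 65.008000
no profile shift: α' = α, a' = a
action lengths: √(r_a1²−r_b1²) = 24.330370, √(r_a2²−r_b2²) = 29.065868
base pitch p_b = π·m·cos α = 12.178535
CR = (24.330370 + 29.065868 − 107.669500·sin 17.42500°)/12.178535 = 1.736977
contact ratio ≈ 1.7370

1.7370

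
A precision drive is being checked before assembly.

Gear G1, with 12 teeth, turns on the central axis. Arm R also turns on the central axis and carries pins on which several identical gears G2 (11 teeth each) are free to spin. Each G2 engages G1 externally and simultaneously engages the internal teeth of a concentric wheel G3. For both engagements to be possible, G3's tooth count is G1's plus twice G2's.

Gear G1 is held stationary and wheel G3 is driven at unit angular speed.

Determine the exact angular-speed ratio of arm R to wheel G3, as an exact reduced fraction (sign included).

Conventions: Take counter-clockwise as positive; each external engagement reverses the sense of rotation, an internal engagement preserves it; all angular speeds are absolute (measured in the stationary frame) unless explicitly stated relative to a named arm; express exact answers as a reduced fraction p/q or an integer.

17/23

planetary set (12T centre, 11T on arm, 34T internal) — Willis relation
ring teeth: 12 + 2·11 = 34
12(ω_sun−ω_arm) = −34(ω_ring−ω_arm),  ω_sun = 0, ω_ring = 1
12(0−ω_arm) = −34(1−ω_arm)  ⇒  46·ω_arm = 34  ⇒  ω_arm = 17/23
ω_out/ω_in = 17/23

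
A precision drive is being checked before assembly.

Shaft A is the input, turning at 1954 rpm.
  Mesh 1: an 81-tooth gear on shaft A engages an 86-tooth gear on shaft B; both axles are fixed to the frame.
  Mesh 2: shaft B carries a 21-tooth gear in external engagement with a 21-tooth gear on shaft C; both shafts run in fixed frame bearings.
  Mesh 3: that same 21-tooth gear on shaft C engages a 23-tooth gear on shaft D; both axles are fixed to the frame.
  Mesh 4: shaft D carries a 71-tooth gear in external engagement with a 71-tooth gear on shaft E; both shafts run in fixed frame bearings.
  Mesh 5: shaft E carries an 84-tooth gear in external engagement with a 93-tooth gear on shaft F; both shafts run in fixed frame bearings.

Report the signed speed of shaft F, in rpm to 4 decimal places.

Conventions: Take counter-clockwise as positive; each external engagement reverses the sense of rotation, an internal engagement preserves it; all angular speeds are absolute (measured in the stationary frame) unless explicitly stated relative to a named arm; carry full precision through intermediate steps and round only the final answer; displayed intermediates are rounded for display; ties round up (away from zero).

-1517.7454 rpm

recognized (6 fixed axles, 5 meshes): fixed-axis compound train
mesh 1 [81T→86T]: ω = 1954.0000×81/86 = 1840.3953 rpm, sense flips to −
mesh 2 [21T→21T]: ω = 1840.3953×21/21 = 1840.3953 rpm, sense flips to +
mesh 3 [21T→23T]: ω = 1840.3953×21/23 = 1680.3610 rpm, sense flips to −
mesh 4 [71T→71T]: ω = 1680.3610×71/71 = 1680.3610 rpm, sense flips to +
mesh 5 [84T→93T]: ω = 1680.3610×84/93 = 1517.7454 rpm, sense flips to −
signed output speed = -1517.7454 rpm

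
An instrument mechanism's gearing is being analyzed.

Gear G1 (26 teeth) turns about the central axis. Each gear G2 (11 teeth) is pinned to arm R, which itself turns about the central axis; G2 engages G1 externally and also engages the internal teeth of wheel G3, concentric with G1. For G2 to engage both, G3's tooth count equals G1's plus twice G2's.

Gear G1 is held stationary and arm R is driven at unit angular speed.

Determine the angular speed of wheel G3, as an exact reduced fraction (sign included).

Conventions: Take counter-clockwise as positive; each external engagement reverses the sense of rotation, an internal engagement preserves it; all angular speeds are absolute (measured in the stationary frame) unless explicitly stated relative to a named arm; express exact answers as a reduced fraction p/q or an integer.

class = planetary set [G3 = 26+2·11 = 48; Willis about the carrier]
ring teeth: 26 + 2·11 = 48
26(ω_sun−ω_arm) = −48(ω_ring−ω_arm),  ω_sun = 0, ω_arm = 1
ω_ring = 1 − (26/48)(0−1) = 37/24
exact speed ratio = 37/24

37/24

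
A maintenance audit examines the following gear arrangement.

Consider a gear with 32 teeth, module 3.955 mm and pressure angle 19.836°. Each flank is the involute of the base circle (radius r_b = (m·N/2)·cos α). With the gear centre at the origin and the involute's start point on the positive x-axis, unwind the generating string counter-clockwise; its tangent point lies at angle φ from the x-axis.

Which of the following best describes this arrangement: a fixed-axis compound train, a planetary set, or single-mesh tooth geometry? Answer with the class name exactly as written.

class = single-mesh tooth geometry [base-circle involute, m = 3.955, 32T]
classification: single-mesh tooth geometry

single-mesh tooth geometry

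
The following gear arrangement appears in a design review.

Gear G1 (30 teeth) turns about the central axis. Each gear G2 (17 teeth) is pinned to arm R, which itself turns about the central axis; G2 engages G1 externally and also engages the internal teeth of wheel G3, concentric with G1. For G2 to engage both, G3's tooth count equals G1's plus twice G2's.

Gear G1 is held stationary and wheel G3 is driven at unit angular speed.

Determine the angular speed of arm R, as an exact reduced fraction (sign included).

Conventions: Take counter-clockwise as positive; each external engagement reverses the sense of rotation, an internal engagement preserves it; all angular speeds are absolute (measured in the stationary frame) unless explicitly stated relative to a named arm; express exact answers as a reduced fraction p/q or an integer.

32/47

recognized (axles ride arm R): planetary set, 30/17/64 teeth
ring teeth: 30 + 2·17 = 64
30(ω_sun−ω_arm) = −64(ω_ring−ω_arm),  ω_sun = 0, ω_ring = 1
30(0−ω_arm) = −64(1−ω_arm)  ⇒  94·ω_arm = 64  ⇒  ω_arm = 32/47
exact speed ratio = 32/47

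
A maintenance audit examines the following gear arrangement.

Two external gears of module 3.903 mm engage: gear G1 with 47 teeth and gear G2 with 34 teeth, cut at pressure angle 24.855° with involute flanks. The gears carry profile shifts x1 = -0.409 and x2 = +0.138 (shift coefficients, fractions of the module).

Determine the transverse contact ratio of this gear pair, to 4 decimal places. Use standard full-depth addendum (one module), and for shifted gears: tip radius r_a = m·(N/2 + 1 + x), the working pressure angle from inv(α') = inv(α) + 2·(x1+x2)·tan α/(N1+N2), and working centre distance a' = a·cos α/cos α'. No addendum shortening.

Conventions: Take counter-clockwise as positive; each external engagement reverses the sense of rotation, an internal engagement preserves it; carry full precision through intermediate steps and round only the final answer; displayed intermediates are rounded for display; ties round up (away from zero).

1.5422

class = single-mesh tooth geometry [involute pair 47T × 34T, m = 3.903]
base radii: r_b1 = 83.224835, r_b2 = 60.205200
tip radii: r_a1 = 94.027173, r_a2 = 70.792614
inv(α') = inv(24.855°) + 2·(-0.409+0.138)·tan α/(47+34) = 0.02632904  ⇒  α' = 23.99404°
a' = a·cos α / cos α' = 158.0715·cos 24.855°/cos 23.99404° = 156.996446
action lengths: √(r_a1²−r_b1²) = 43.757698, √(r_a2²−r_b2²) = 37.241484
base pitch p_b = π·m·cos α = 11.125895
CR = (43.757698 + 37.241484 − 156.996446·sin 23.99404°)/11.125895 = 1.542159
contact ratio ≈ 1.5422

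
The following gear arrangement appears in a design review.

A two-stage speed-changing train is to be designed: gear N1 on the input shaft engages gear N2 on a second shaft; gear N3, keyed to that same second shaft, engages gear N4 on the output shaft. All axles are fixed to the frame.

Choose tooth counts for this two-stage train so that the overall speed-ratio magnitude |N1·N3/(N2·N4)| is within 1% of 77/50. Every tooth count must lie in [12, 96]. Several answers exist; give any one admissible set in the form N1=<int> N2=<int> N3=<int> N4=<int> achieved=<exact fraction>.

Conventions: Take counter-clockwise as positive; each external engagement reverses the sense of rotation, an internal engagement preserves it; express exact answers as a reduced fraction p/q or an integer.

2-stage fixed-axis compound train for ratio 77/50
target = 77/50 in lowest terms: an exact hit needs N1·N3 = k·77 and N2·N4 = k·50 for one integer k, every count in [12, 96]; additionally prefer no 1:1 stage (N1 ≠ N2, N3 ≠ N4)
k = 1…5: no 1:1-free in-range split of k·77 and k·50 into factor pairs; take k = 6
k = 6: N1·N3 = 462 = 14·33, N2·N4 = 300 = 12·25
achieved = 14·33/(12·25) = 77/50; |achieved − target| = 0 ≤ 77/5000 ✓

N1=14 N2=12 N3=33 N4=25 achieved=77/50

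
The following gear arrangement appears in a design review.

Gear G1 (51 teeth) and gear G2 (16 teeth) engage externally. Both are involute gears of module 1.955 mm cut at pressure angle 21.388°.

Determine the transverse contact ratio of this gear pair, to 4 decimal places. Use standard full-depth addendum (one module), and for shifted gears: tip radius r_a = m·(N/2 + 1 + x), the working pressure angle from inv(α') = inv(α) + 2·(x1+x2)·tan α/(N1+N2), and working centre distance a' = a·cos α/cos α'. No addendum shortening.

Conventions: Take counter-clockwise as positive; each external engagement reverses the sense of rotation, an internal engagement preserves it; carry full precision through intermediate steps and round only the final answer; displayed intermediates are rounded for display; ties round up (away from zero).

topology: single-mesh involute geometry — m = 1.955, 51T/16T pair
base radii: r_b1 = 46.419269, r_b2 = 14.562908
tip radii: r_a1 = 51.807500, r_a2 = 17.595000
no profile shift: α' = α, a' = a
action lengths: √(r_a1²−r_b1²) = 23.005837, √(r_a2²−r_b2²) = 9.874499
base pitch p_b = π·m·cos α = 5.718841
CR = (23.005837 + 9.874499 − 65.492500·sin 21.38800°)/5.718841 = 1.573119
contact ratio ≈ 1.5731

1.5731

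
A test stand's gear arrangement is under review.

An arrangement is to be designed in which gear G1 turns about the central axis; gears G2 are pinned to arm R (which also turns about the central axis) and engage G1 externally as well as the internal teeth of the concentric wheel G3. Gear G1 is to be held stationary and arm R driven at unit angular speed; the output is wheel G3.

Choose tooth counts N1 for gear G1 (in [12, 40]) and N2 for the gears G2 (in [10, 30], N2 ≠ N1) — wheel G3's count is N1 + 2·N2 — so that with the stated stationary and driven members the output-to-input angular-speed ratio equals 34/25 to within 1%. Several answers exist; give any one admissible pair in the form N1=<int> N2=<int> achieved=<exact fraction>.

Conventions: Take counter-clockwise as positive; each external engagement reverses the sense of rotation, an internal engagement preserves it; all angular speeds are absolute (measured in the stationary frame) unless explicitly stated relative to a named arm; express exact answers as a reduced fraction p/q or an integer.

design class (target 34/25): planetary set
Willis with ω_sun = 0: ω_ring/ω_arm = (N1+N3)/N3; set equal to 34/25  ⇒  N3/N1 = 1/(34/25 − 1) = 25/9
N3 = N1 + 2·N2  ⇒  N2/N1 = (N3/N1 − 1)/2 = (25/9 − 1)/2 = 8/9
smallest multiple with N1 ≥ 12 and N2 ≥ 10: k = 2  ⇒  N1 = 2·9 = 18, N2 = 2·8 = 16 (N1 ≤ 40, N2 ≤ 30, N2 ≠ N1 ✓), N3 = 18 + 2·16 = 50
check: (N1+N3)/N3 with N1 = 18, N3 = 50 gives 34/25; |achieved − target| = 0 ≤ 17/1250 ✓

N1=18 N2=16 achieved=34/25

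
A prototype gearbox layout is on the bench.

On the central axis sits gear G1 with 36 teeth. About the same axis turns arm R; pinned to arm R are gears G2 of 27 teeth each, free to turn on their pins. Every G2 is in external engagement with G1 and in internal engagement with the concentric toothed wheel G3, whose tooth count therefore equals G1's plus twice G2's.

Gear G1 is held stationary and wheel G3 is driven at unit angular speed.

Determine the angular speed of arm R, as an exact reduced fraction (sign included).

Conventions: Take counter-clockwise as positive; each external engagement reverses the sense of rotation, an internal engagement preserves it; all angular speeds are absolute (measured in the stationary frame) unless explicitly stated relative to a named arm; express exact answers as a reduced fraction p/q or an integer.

topology: planetary set — G1 36T / G2 27T / G3 90T, arm = carrier (Willis)
ring teeth: 36 + 2·27 = 90
36(ω_sun−ω_arm) = −90(ω_ring−ω_arm),  ω_sun = 0, ω_ring = 1
36(0−ω_arm) = −90(1−ω_arm)  ⇒  126·ω_arm = 90  ⇒  ω_arm = 5/7
exact speed ratio = 5/7

5/7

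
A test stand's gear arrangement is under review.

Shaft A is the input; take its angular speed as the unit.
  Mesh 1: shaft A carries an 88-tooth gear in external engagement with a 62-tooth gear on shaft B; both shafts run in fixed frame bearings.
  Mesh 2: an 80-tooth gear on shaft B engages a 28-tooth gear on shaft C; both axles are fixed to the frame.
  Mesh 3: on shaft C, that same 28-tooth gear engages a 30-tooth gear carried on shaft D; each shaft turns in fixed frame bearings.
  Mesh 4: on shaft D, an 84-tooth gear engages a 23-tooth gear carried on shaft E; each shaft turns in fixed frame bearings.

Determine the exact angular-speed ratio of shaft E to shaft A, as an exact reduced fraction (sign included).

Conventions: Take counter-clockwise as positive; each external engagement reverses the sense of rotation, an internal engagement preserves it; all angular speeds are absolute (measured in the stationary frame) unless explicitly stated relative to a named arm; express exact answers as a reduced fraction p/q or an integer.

class = fixed-axis compound train [4 meshes; 4 ratios multiply, 4 sense flips]
mesh 1 [88T→62T]: running ratio 44/31, sense −
mesh 2 [80T→28T]: running ratio 880/217, sense +
mesh 3 [28T→30T]: running ratio 352/93, sense −
mesh 4 [84T→23T]: running ratio 9856/713, sense +
ω_out/ω_in = 9856/713

9856/713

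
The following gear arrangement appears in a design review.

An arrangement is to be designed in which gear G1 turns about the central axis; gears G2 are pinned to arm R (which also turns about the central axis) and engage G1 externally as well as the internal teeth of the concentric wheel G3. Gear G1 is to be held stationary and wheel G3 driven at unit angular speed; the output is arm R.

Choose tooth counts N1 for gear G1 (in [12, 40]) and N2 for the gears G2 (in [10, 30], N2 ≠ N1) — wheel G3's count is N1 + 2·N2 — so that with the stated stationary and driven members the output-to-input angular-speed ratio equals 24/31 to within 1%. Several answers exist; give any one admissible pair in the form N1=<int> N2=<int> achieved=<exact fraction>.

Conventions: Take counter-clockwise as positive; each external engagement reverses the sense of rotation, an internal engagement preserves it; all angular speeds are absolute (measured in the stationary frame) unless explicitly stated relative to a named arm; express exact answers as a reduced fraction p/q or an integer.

N1=14 N2=17 achieved=24/31

topology: planetary set — design target 24/31, arm = carrier (Willis)
Willis with ω_sun = 0: ω_arm/ω_ring = N3/(N1+N3); set equal to 24/31  ⇒  N3/N1 = (24/31)/(1 − 24/31) = 24/7
N3 = N1 + 2·N2  ⇒  N2/N1 = (N3/N1 − 1)/2 = (24/7 − 1)/2 = 17/14
smallest multiple with N1 ≥ 12 and N2 ≥ 10: k = 1  ⇒  N1 = 1·14 = 14, N2 = 1·17 = 17 (N1 ≤ 40, N2 ≤ 30, N2 ≠ N1 ✓), N3 = 14 + 2·17 = 48
check: N3/(N1+N3) with N1 = 14, N3 = 48 gives 24/31; |achieved − target| = 0 ≤ 6/775 ✓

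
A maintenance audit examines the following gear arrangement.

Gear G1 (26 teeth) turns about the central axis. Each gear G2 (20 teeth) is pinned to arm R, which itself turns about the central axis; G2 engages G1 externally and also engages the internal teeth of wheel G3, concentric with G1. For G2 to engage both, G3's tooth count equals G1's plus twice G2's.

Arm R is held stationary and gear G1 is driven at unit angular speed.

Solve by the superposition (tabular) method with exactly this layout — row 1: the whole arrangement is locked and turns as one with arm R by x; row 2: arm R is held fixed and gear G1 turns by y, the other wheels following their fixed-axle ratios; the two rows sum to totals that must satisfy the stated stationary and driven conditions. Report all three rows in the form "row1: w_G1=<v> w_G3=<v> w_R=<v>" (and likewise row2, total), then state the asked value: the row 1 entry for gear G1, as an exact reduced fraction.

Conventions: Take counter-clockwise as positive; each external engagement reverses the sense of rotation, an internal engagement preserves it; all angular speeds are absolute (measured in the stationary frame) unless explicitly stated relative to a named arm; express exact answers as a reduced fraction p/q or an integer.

row1: w_G1=0 w_G3=0 w_R=0
row2: w_G1=1 w_G3=-13/33 w_R=0
total: w_G1=1 w_G3=-13/33 w_R=0
asked value: 0

class = planetary set [G3 = 26+2·20 = 66; Willis about the carrier]
row 1 — lock + rotate with arm: ω_sun = ω_ring = ω_arm = x
row 2 (arm held, sun turns y): ω_ring = −(26/66)·y, ω_arm = 0
boundary: total ω_arm = x = 0 and total ω_sun = x + y = 1  ⇒  y = 1, x = 0
row 2 ring = −(26/66)·1 = -13/33
totals (row 1 + row 2): sun 0 + 1 = 1, ring 0 + (-13/33) = -13/33, arm 0 + 0 = 0
asked cell (row1, sun) = 0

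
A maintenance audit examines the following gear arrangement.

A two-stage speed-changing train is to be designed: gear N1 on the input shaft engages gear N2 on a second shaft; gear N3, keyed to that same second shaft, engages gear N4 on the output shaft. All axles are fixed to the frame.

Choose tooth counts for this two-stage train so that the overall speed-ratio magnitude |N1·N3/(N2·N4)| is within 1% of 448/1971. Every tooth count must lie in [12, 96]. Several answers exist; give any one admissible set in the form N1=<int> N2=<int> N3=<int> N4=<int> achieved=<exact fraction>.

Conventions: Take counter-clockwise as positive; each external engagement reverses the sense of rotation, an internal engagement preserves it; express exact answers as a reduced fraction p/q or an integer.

class = fixed-axis compound train [2-stage, 448/1971 wanted]
target = 448/1971 in lowest terms: an exact hit needs N1·N3 = k·448 and N2·N4 = k·1971 for one integer k, every count in [12, 96]; additionally prefer no 1:1 stage (N1 ≠ N2, N3 ≠ N4)
k = 1: N1·N3 = 448 = 14·32, N2·N4 = 1971 = 27·73
achieved = 14·32/(27·73) = 448/1971; |achieved − target| = 0 ≤ 112/49275 ✓

N1=14 N2=27 N3=32 N4=73 achieved=448/1971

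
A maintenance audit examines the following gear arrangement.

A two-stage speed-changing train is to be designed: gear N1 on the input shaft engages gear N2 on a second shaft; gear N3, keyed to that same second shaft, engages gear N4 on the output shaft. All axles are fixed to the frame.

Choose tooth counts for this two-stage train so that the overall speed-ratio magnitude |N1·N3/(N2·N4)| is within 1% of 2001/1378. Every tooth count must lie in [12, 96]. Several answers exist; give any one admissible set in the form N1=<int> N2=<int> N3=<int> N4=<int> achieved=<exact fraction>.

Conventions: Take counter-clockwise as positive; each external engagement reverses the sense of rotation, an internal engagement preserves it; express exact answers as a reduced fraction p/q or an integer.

2-stage fixed-axis compound train for ratio 2001/1378
target = 2001/1378 in lowest terms: an exact hit needs N1·N3 = k·2001 and N2·N4 = k·1378 for one integer k, every count in [12, 96]; additionally prefer no 1:1 stage (N1 ≠ N2, N3 ≠ N4)
k = 1: N1·N3 = 2001 = 23·87, N2·N4 = 1378 = 26·53
achieved = 23·87/(26·53) = 2001/1378; |achieved − target| = 0 ≤ 2001/137800 ✓

N1=23 N2=26 N3=87 N4=53 achieved=2001/1378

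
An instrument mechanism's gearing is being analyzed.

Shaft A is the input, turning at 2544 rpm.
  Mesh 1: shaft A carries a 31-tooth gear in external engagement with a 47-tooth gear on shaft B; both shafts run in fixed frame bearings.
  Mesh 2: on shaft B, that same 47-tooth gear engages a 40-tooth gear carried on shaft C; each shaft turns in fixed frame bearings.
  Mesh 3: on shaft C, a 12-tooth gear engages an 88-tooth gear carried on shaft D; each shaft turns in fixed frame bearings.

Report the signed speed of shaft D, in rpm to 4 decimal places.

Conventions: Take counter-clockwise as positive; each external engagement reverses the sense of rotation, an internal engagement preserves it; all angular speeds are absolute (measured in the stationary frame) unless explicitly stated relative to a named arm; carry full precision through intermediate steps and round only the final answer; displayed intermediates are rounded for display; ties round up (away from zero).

-268.8545 rpm

topology: fixed-axis compound train — 3 meshes, A→D
mesh 1 [31T→47T]: ω = 2544.0000×31/47 = 1677.9574 rpm, sense flips to −
mesh 2 [47T→40T]: ω = 1677.9574×47/40 = 1971.6000 rpm, sense flips to +
mesh 3 [12T→88T]: ω = 1971.6000×12/88 = 268.8545 rpm, sense flips to −
signed output speed = -268.8545 rpm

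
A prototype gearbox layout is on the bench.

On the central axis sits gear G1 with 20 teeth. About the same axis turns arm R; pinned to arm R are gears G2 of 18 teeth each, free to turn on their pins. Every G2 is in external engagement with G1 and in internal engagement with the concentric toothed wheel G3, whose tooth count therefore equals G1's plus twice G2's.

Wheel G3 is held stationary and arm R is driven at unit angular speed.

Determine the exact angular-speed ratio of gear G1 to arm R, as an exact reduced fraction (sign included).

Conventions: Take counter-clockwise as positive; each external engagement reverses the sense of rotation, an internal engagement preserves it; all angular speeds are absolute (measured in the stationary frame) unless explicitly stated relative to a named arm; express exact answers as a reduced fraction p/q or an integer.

class = planetary set [G3 = 20+2·18 = 56; Willis about the carrier]
ring teeth: 20 + 2·18 = 56
20(ω_sun−ω_arm) = −56(ω_ring−ω_arm),  ω_ring = 0, ω_arm = 1
ω_sun = 1 − (56/20)(0−1) = 19/5
ω_out/ω_in = 19/5

19/5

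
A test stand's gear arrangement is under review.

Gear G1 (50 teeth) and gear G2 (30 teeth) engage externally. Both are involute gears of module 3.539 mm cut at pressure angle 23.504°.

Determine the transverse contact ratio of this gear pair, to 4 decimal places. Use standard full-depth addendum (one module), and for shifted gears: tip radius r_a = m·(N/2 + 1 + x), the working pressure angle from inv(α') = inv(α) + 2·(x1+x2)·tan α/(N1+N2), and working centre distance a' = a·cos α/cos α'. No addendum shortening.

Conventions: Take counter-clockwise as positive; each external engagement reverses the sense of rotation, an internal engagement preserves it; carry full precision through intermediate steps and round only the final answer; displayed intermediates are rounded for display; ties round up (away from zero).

topology: single-mesh involute geometry — m = 3.539, 50T/30T pair
base radii: r_b1 = 81.134427, r_b2 = 48.680656
tip radii: r_a1 = 92.014000, r_a2 = 56.624000
no profile shift: α' = α, a' = a
action lengths: √(r_a1²−r_b1²) = 43.402546, √(r_a2²−r_b2²) = 28.921810
base pitch p_b = π·m·cos α = 10.195653
CR = (43.402546 + 28.921810 − 141.560000·sin 23.50400°)/10.195653 = 1.556386
contact ratio ≈ 1.5564

1.5564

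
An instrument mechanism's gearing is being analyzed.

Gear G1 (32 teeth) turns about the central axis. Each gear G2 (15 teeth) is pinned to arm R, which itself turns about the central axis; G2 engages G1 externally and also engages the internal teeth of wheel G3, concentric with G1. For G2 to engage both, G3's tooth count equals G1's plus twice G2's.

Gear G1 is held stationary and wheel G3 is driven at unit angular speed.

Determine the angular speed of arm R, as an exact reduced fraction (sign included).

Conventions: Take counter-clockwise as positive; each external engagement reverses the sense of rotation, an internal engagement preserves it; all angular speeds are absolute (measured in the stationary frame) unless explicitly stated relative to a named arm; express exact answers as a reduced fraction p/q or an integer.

class = planetary set [G3 = 32+2·15 = 62; Willis about the carrier]
ring teeth: 32 + 2·15 = 62
32(ω_sun−ω_arm) = −62(ω_ring−ω_arm),  ω_sun = 0, ω_ring = 1
32(0−ω_arm) = −62(1−ω_arm)  ⇒  94·ω_arm = 62  ⇒  ω_arm = 31/47
exact speed ratio = 31/47

31/47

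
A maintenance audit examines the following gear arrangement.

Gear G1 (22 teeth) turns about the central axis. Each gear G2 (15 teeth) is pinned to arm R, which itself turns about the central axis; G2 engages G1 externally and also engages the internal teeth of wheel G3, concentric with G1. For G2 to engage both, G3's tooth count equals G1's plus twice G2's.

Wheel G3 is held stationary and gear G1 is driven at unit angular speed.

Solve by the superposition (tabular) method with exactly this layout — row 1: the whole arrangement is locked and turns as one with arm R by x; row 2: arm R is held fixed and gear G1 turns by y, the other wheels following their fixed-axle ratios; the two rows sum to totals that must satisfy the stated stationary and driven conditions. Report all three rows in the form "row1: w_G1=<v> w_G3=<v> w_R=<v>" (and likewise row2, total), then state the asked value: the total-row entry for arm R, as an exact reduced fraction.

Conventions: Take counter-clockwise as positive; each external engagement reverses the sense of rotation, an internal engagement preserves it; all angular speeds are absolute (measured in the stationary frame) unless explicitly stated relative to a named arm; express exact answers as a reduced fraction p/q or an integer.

row1: w_G1=11/37 w_G3=11/37 w_R=11/37
row2: w_G1=26/37 w_G3=-11/37 w_R=0
total: w_G1=1 w_G3=0 w_R=11/37
asked value: 11/37

topology: planetary set — G1 22T / G2 15T / G3 52T, arm = carrier (Willis)
superposition row 1 [locked train]: every member turns x
row 2: sun turns y, ring = −(22/52)·y, arm 0
boundary: total ω_ring = x − (22/52)·y = 0 and total ω_sun = x + y = 1  ⇒  y = 26/37, x = 11/37
row 2 ring = −(22/52)·26/37 = -11/37
totals (row 1 + row 2): sun 11/37 + 26/37 = 1, ring 11/37 + (-11/37) = 0, arm 11/37 + 0 = 11/37
asked cell (total, arm) = 11/37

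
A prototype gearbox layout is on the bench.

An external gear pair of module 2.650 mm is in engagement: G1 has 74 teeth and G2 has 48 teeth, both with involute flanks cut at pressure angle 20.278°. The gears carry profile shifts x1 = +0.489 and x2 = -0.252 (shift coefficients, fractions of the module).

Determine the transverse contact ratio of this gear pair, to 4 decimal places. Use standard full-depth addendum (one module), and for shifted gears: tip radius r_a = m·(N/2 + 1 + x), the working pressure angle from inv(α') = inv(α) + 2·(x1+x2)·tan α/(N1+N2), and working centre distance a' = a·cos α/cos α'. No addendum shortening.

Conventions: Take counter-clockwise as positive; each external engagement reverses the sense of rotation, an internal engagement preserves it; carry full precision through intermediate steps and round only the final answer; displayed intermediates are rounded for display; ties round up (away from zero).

single-mesh involute tooth geometry (74T engaging 48T at module 2.650)
base radii: r_b1 = 91.973065, r_b2 = 59.658204
tip radii: r_a1 = 101.995850, r_a2 = 65.582200
inv(α') = inv(20.278°) + 2·(+0.489-0.252)·tan α/(74+48) = 0.01699242  ⇒  α' = 20.86195°
a' = a·cos α / cos α' = 161.6500·cos 20.278°/cos 20.86195° = 162.269467
action lengths: √(r_a1²−r_b1²) = 44.092049, √(r_a2²−r_b2²) = 27.238275
base pitch p_b = π·m·cos α = 7.809241
CR = (44.092049 + 27.238275 − 162.269467·sin 20.86195°)/7.809241 = 1.734268
contact ratio ≈ 1.7343

1.7343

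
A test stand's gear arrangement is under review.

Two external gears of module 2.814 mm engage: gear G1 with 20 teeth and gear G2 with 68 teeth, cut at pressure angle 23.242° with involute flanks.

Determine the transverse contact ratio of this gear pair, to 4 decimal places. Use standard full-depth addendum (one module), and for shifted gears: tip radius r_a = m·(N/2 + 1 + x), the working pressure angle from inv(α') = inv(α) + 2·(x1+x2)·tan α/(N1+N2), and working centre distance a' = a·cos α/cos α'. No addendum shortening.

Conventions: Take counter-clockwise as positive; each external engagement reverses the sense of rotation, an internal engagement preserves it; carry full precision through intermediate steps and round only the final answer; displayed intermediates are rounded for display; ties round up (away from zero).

class = single-mesh tooth geometry [involute pair 20T × 68T, m = 2.814]
base radii: r_b1 = 25.856335, r_b2 = 87.911540
tip radii: r_a1 = 30.954000, r_a2 = 98.490000
no profile shift: α' = α, a' = a
action lengths: √(r_a1²−r_b1²) = 17.017639, √(r_a2²−r_b2²) = 44.405418
base pitch p_b = π·m·cos α = 8.123007
CR = (17.017639 + 44.405418 − 123.816000·sin 23.24200°)/8.123007 = 1.546636
contact ratio ≈ 1.5466

1.5466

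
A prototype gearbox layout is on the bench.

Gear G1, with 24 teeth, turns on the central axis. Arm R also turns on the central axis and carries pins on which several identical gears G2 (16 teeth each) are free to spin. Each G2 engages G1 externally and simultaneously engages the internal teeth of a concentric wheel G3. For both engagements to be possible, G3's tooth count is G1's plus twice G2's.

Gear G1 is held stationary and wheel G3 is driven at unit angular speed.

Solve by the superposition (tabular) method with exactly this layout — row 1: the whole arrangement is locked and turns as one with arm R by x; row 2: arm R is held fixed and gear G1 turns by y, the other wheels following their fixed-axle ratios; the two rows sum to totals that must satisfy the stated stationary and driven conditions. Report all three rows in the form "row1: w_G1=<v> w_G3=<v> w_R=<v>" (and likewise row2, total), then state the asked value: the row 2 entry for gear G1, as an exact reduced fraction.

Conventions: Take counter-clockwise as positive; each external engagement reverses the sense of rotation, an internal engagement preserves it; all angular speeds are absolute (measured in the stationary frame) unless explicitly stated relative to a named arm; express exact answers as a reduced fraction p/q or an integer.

recognized (axles ride arm R): planetary set, 24/16/56 teeth
row 1 (train locked, turned with arm): all members turn x
superposition row 2 [arm held]: sun y, ring −(24/56)·y, arm 0
boundary: total ω_sun = x + y = 0 and total ω_ring = x − (24/56)·y = 1  ⇒  y = -7/10, x = 7/10
row 2 ring = −(24/56)·(-7/10) = 3/10
totals (row 1 + row 2): sun 7/10 + (-7/10) = 0, ring 7/10 + 3/10 = 1, arm 7/10 + 0 = 7/10
asked cell (row2, sun) = -7/10

row1: w_G1=7/10 w_G3=7/10 w_R=7/10
row2: w_G1=-7/10 w_G3=3/10 w_R=0
total: w_G1=0 w_G3=1 w_R=7/10
asked value: -7/10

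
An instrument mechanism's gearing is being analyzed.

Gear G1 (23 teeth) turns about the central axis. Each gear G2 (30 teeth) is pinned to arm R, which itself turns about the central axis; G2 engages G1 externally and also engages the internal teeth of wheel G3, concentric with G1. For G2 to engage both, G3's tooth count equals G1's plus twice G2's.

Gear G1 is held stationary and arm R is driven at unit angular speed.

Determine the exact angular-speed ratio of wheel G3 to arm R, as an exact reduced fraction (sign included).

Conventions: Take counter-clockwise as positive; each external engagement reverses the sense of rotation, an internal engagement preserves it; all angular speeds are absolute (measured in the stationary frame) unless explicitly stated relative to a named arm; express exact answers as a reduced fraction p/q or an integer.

class = planetary set [G3 = 23+2·30 = 83; Willis about the carrier]
ring teeth: 23 + 2·30 = 83
23(ω_sun−ω_arm) = −83(ω_ring−ω_arm),  ω_sun = 0, ω_arm = 1
ω_ring = 1 − (23/83)(0−1) = 106/83
ω_out/ω_in = 106/83

106/83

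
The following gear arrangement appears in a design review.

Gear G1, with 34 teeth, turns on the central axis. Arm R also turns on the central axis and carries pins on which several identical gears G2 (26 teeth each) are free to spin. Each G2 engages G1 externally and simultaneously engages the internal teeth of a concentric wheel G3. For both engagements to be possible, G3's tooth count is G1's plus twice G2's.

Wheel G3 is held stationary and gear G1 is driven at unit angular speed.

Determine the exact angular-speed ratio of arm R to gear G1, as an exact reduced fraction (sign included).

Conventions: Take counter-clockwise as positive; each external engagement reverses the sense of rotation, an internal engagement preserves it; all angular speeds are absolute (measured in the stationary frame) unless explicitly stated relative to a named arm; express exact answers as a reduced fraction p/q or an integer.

recognized (axles ride arm R): planetary set, 34/26/86 teeth
ring teeth: 34 + 2·26 = 86
34(ω_sun−ω_arm) = −86(ω_ring−ω_arm),  ω_ring = 0, ω_sun = 1
34(1−ω_arm) = −86(0−ω_arm)  ⇒  120·ω_arm = 34  ⇒  ω_arm = 17/60
ω_out/ω_in = 17/60

17/60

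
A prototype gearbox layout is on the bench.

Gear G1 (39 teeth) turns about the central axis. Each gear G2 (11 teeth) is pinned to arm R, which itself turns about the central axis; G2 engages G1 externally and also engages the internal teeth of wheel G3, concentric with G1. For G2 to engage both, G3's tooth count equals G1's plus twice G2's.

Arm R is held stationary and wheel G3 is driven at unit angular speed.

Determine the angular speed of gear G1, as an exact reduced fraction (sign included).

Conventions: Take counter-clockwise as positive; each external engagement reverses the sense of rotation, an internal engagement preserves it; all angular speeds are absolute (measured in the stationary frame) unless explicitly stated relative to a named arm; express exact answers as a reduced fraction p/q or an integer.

-61/39

planetary set (39T centre, 11T on arm, 61T internal) — Willis relation
ring teeth: 39 + 2·11 = 61
39(ω_sun−ω_arm) = −61(ω_ring−ω_arm),  ω_arm = 0, ω_ring = 1
ω_sun = 0 − (61/39)(1−0) = -61/39
exact speed ratio = -61/39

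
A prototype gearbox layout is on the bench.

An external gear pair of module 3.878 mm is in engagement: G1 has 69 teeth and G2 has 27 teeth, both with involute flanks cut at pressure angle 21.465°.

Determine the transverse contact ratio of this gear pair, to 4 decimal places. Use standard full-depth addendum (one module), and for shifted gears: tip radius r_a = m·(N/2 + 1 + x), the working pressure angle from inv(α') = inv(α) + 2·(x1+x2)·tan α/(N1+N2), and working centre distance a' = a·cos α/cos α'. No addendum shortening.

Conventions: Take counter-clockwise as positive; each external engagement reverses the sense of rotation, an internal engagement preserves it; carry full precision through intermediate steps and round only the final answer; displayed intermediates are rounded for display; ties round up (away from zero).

topology: single-mesh involute geometry — m = 3.878, 69T/27T pair
base radii: r_b1 = 124.511427, r_b2 = 48.721863
tip radii: r_a1 = 137.669000, r_a2 = 56.231000
no profile shift: α' = α, a' = a
action lengths: √(r_a1²−r_b1²) = 58.733790, √(r_a2²−r_b2²) = 28.073216
base pitch p_b = π·m·cos α = 11.338092
CR = (58.733790 + 28.073216 − 186.144000·sin 21.46500°)/11.338092 = 1.648497
contact ratio ≈ 1.6485

1.6485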